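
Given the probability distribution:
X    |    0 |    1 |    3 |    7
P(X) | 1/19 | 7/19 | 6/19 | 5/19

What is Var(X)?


E[X] = 60/19
E[X²] = 306/19
Var(X) = E[X²] - (E[X])² = 306/19 - 3600/361 = 2214/361

Var(X) = 2214/361 ≈ 6.1330


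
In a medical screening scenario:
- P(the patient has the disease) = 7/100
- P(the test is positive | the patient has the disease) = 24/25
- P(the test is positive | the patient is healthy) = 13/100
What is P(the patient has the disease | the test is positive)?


Using Bayes' theorem:
P(A|B) = P(B|A)·P(A) / P(B)

P(the test is positive) = 24/25 × 7/100 + 13/100 × 93/100
= 42/625 + 1209/10000 = 1881/10000

P(the patient has the disease|the test is positive) = (42/625) / (1881/10000) = 224/627

P(the patient has the disease|the test is positive) = 224/627 ≈ 35.73%


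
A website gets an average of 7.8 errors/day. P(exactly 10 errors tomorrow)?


Poisson(λ=7.8): P(X=10) = e^(-λ)×λ^k/k!
= e^(-7.8) × 7.8^10 / 10!
≈ 0.000409734979 × 833577583.124 / 3628800 ≈ 0.094121

P(X=10) ≈ 0.094121 ≈ 9.41%


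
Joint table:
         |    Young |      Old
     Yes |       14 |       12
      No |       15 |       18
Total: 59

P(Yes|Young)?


P(Yes|Young) = 14/(14+15) = 14/29

P = 14/29 ≈ 48.28%


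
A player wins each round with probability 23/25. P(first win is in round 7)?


Geometric: P(X=7) = (1-p)^(k-1)×p = (2/25)^6×23/25 = 1472/6103515625

P(X=7) = 1472/6103515625 ≈ 0.00%


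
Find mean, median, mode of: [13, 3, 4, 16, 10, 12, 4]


Sorted: [3, 4, 4, 10, 12, 13, 16]
Mean = 62/7
Median = 10
Freq: {13: 1, 3: 1, 4: 2, 16: 1, 10: 1, 12: 1}
Mode: [4]

Mean=62/7, Median=10, Mode=4


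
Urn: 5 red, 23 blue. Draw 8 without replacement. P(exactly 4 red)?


Hypergeometric: C(5,4)×C(23,4)/C(28,8)
= 5×8855/3108105 = 5/351

P(X=4) = 5/351 ≈ 1.42%


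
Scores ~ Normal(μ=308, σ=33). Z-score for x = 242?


z = (x - μ)/σ = (242 - 308)/33 = -2.0

z = -2.0


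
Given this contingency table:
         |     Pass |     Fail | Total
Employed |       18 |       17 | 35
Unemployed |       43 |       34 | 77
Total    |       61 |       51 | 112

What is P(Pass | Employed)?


P(Pass | Employed) = 18/(18+17) = 18/35

P(Pass|Employed) = 18/35 ≈ 51.43%


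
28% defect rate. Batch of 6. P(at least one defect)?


P(all good) = (18/25)^6 = 34012224/244140625
P(≥1 defect) = 210128401/244140625

P = 210128401/244140625 ≈ 86.07%


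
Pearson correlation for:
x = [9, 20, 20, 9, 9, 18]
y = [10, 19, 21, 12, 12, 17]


n=6, Σx=85, Σy=91, Σxy=1412, Σx²=1367, Σy²=1479
r = (6×1412 - 85×91)/√((6×1367 - 85²)(6×1479 - 91²))
= 737/√(977×593) = 737/√579361 ≈ 737/761.1577 ≈ 0.9683

r ≈ 0.9683


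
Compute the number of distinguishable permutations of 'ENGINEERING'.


Letters: 11, freq: {'E': 3, 'N': 3, 'G': 2, 'I': 2, 'R': 1}
11!/(3!×3!×2!×2!×1!) = 39916800/144 = 277200

277200


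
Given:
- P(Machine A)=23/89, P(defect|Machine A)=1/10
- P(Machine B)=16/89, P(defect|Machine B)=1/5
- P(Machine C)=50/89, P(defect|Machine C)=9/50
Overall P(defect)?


P(B) = Σ P(B|Aᵢ)×P(Aᵢ)
  1/10×23/89 = 23/890
  1/5×16/89 = 16/445
  9/50×50/89 = 9/89
Sum = 29/178

P(defect) = 29/178 ≈ 16.29%


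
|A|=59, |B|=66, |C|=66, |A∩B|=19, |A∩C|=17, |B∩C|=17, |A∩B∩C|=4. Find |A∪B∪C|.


|A∪B∪C| = 59+66+66-19-17-17+4 = 142

|A∪B∪C| = 142


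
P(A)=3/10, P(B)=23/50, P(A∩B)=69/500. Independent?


P(A)×P(B) = 69/500
P(A∩B) = 69/500
Equal ✓ → Independent

Yes, independent


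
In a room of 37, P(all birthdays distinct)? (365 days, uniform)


P(all different) = Π(365-i)/365 for i=0..36
= (365/365)×(364/365)×...×(329/365)
= 0.151266

P ≈ 0.1513 ≈ 15.13%


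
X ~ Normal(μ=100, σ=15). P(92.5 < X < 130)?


z₁=(92.5-100)/15=-0.5, z₂=(130-100)/15=2.0
P = Φ(2.0) - Φ(-0.5) = 0.977250 - 0.308538 = 0.668712 ≈ 0.6687

P(92.5 < X < 130) ≈ 0.6687


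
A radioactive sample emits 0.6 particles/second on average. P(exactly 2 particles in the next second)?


Poisson(λ=0.6): P(X=2) = e^(-λ)×λ^k/k!
= e^(-0.6) × 0.6^2 / 2!
≈ 0.5488116361 × 0.36 / 2 ≈ 0.098786

P(X=2) ≈ 0.098786 ≈ 9.88%


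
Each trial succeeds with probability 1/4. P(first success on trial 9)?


Geometric: P(X=9) = (1-p)^(k-1)×p = (3/4)^8×1/4 = 6561/262144

P(X=9) = 6561/262144 ≈ 2.50%


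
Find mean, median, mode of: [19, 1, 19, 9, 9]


Sorted: [1, 9, 9, 19, 19]
Mean = 57/5
Median = 9
Freq: {19: 2, 1: 1, 9: 2}
Mode: [9, 19]

Mean=57/5, Median=9, Mode=[9, 19]


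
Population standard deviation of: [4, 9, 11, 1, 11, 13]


Mean = 49/6
  (4-49/6)²=625/36
  (9-49/6)²=25/36
  (11-49/6)²=289/36
  (1-49/6)²=1849/36
  (11-49/6)²=289/36
  (13-49/6)²=841/36
Σ(x-μ)² = 653/6
σ² = (653/6)/6 = 653/36

σ = √(653/36) ≈ 4.2590


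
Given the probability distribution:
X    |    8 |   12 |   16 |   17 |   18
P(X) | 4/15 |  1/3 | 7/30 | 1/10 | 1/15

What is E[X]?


E[X] = Σ x·P(X=x)
= (8)×(4/15) + (12)×(1/3) + (16)×(7/30) + (17)×(1/10) + (18)×(1/15)
= 383/30

E[X] = 383/30


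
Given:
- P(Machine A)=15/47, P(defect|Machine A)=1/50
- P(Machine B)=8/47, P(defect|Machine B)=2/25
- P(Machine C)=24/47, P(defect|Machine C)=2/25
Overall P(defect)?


P(B) = Σ P(B|Aᵢ)×P(Aᵢ)
  1/50×15/47 = 3/470
  2/25×8/47 = 16/1175
  2/25×24/47 = 48/1175
Sum = 143/2350

P(defect) = 143/2350 ≈ 6.09%


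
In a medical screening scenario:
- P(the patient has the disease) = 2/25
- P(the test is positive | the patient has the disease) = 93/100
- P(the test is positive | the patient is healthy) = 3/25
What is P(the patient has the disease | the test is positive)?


Using Bayes' theorem:
P(A|B) = P(B|A)·P(A) / P(B)

P(the test is positive) = 93/100 × 2/25 + 3/25 × 23/25
= 93/1250 + 69/625 = 231/1250

P(the patient has the disease|the test is positive) = (93/1250) / (231/1250) = 31/77

P(the patient has the disease|the test is positive) = 31/77 ≈ 40.26%


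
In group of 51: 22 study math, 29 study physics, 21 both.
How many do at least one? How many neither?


|A∪B| = 22+29-21 = 30
Neither = 51-30 = 21

At least one: 30; Neither: 21


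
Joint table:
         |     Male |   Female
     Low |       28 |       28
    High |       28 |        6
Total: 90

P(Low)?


P(Low) = (28+28)/90 = 56/90 = 28/45

P(Low) = 28/45 ≈ 62.22%


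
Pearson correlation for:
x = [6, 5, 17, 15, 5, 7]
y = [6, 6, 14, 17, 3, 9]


n=6, Σx=55, Σy=55, Σxy=637, Σx²=649, Σy²=647
r = (6×637 - 55×55)/√((6×649 - 55²)(6×647 - 55²))
= 797/√(869×857) = 797/√744733 ≈ 797/862.9791 ≈ 0.9235

r ≈ 0.9235


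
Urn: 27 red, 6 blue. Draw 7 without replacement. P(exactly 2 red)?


Hypergeometric: C(27,2)×C(6,5)/C(33,7)
= 351×6/4272048 = 39/79112

P(X=2) = 39/79112 ≈ 0.05%


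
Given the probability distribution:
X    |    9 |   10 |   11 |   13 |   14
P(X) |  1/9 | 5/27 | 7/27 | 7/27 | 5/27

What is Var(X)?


E[X] = 35/3
E[X²] = 139
Var(X) = E[X²] - (E[X])² = 139 - 1225/9 = 26/9

Var(X) = 26/9 ≈ 2.8889


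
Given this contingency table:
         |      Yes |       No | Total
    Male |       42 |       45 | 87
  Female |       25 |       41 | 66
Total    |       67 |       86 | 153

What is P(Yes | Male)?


P(Yes | Male) = 42/(42+45) = 42/87 = 14/29

P(Yes|Male) = 14/29 ≈ 48.28%


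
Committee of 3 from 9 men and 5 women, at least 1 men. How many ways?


Count by #men:
  1M,2W: C(9,1)×C(5,2)=90
  2M,1W: C(9,2)×C(5,1)=180
  3M,0W: C(9,3)×C(5,0)=84
Total = 354

354


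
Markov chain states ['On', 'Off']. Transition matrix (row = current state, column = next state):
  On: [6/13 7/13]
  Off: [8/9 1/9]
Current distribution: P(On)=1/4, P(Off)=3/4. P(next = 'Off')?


P(next=Off) = Σᵢ P(now=i)×P(i→Off)
= 1/4×7/13 + 3/4×1/9
= 7/52 + 1/12 = 17/78

P = 17/78 ≈ 0.2179


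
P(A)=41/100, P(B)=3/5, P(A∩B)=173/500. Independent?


P(A)×P(B) = 123/500
P(A∩B) = 173/500
Not equal → NOT independent

No, not independent


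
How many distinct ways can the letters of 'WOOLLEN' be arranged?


Letters: 7, freq: {'W': 1, 'O': 2, 'L': 2, 'E': 1, 'N': 1}
7!/(1!×2!×2!×1!×1!) = 5040/4 = 1260

1260


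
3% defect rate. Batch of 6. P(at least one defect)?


P(all good) = (97/100)^6 = 832972004929/1000000000000
P(≥1 defect) = 167027995071/1000000000000

P = 167027995071/1000000000000 ≈ 16.70%


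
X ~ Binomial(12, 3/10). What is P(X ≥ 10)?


P(X ≥ 10) = Σ P(X=i) for i=10..12
P(X=10) = 95482233/500000000000
P(X=11) = 3720087/250000000000
P(X=12) = 531441/1000000000000
Sum = 41275251/200000000000

P(X ≥ 10) = 41275251/200000000000 ≈ 0.02%


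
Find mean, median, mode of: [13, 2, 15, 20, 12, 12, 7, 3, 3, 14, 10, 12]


Sorted: [2, 3, 3, 7, 10, 12, 12, 12, 13, 14, 15, 20]
Mean = 123/12 = 41/4
Median = 12
Freq: {13: 1, 2: 1, 15: 1, 20: 1, 12: 3, 7: 1, 3: 2, 14: 1, 10: 1}
Mode: [12]

Mean=41/4, Median=12, Mode=12


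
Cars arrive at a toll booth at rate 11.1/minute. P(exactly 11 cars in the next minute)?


Poisson(λ=11.1): P(X=11) = e^(-λ)×λ^k/k!
= e^(-11.1) × 11.1^11 / 11!
≈ 1.511232382e-05 × 315175729454 / 39916800 ≈ 0.119324

P(X=11) ≈ 0.119324 ≈ 11.93%


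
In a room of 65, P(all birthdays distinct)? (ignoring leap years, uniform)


P(all different) = Π(365-i)/365 for i=0..64
= (365/365)×(364/365)×...×(301/365)
= 0.002317

P ≈ 0.0023 ≈ 0.23%


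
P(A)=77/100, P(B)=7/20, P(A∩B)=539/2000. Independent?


P(A)×P(B) = 539/2000
P(A∩B) = 539/2000
Equal ✓ → Independent

Yes, independent


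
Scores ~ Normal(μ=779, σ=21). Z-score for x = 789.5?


z = (x - μ)/σ = (789.5 - 779)/21 = 0.5

z = 0.5


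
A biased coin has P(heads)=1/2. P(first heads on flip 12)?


Geometric: P(X=12) = (1-p)^(k-1)×p = (1/2)^11×1/2 = 1/4096

P(X=12) = 1/4096 ≈ 0.02%


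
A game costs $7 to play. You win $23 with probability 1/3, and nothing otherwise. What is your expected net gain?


E[gain] = (23-7)×1/3 + (-7)×2/3
= 16/3 - 14/3 = 2/3

Expected net gain = $2/3 ≈ $0.67


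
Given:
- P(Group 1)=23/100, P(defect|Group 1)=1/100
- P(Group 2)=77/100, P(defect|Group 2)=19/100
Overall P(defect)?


P(B) = Σ P(B|Aᵢ)×P(Aᵢ)
  1/100×23/100 = 23/10000
  19/100×77/100 = 1463/10000
Sum = 743/5000

P(defect) = 743/5000 ≈ 14.86%


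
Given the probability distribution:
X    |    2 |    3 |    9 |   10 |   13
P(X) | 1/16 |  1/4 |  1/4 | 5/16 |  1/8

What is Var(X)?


E[X] = 63/8
E[X²] = 601/8
Var(X) = E[X²] - (E[X])² = 601/8 - 3969/64 = 839/64

Var(X) = 839/64 ≈ 13.1094


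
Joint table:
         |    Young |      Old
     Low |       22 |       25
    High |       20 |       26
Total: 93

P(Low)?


P(Low) = (22+25)/93 = 47/93

P(Low) = 47/93 ≈ 50.54%


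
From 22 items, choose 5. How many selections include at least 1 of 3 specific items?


Complement: C(22,5) - C(19,5) = 26334 - 11628 = 14706

14706


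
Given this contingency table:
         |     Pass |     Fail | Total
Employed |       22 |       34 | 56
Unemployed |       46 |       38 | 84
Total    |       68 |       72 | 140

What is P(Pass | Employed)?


P(Pass | Employed) = 22/(22+34) = 22/56 = 11/28

P(Pass|Employed) = 11/28 ≈ 39.29%


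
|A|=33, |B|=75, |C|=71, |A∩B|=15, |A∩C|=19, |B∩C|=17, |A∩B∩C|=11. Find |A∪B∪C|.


|A∪B∪C| = 33+75+71-15-19-17+11 = 139

|A∪B∪C| = 139


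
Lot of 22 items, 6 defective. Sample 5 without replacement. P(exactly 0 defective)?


Hypergeometric: C(6,0)×C(16,5)/C(22,5)
= 1×4368/26334 = 104/627

P(X=0) = 104/627 ≈ 16.59%


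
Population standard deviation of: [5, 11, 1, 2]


Mean = 19/4
  (5-19/4)²=1/16
  (11-19/4)²=625/16
  (1-19/4)²=225/16
  (2-19/4)²=121/16
Σ(x-μ)² = 243/4
σ² = (243/4)/4 = 243/16

σ = √(243/16) ≈ 3.8971


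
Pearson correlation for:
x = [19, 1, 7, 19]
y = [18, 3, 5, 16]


n=4, Σx=46, Σy=42, Σxy=684, Σx²=772, Σy²=614
r = (4×684 - 46×42)/√((4×772 - 46²)(4×614 - 42²))
= 804/√(972×692) = 804/√672624 ≈ 804/820.1366 ≈ 0.9803

r ≈ 0.9803


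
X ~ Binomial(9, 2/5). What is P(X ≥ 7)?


P(X ≥ 7) = Σ P(X=i) for i=7..9
P(X=7) = 41472/1953125
P(X=8) = 6912/1953125
P(X=9) = 512/1953125
Sum = 48896/1953125

P(X ≥ 7) = 48896/1953125 ≈ 2.50%


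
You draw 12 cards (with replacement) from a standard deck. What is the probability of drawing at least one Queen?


P(not a Queen) = 48/52 = 12/13
P(none in 12 draws) = (12/13)^12 = 8916100448256/23298085122481
P(≥1 Queen) = 1 - 8916100448256/23298085122481 = 14381984674225/23298085122481

P = 14381984674225/23298085122481 ≈ 61.73%


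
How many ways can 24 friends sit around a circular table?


Circular arrangements of 24 distinct objects: fix one position to break rotational symmetry.
(n-1)! = 23! = 25852016738884976640000

25852016738884976640000


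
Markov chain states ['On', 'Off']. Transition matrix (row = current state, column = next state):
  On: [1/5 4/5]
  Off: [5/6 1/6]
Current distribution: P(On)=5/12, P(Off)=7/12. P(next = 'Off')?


P(next=Off) = Σᵢ P(now=i)×P(i→Off)
= 5/12×4/5 + 7/12×1/6
= 1/3 + 7/72 = 31/72

P = 31/72 ≈ 0.4306


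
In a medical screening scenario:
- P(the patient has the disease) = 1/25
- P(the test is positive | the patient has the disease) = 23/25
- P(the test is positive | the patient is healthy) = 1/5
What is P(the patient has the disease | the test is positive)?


Using Bayes' theorem:
P(A|B) = P(B|A)·P(A) / P(B)

P(the test is positive) = 23/25 × 1/25 + 1/5 × 24/25
= 23/625 + 24/125 = 143/625

P(the patient has the disease|the test is positive) = (23/625) / (143/625) = 23/143

P(the patient has the disease|the test is positive) = 23/143 ≈ 16.08%


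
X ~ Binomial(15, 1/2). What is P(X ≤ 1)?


P(X ≤ 1) = Σ P(X=i) for i=0..1
P(X=0) = 1/32768
P(X=1) = 15/32768
Sum = 1/2048

P(X ≤ 1) = 1/2048 ≈ 0.05%


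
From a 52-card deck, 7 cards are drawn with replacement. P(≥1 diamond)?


P(not a diamond) = 39/52 = 3/4
P(none in 7 draws) = (3/4)^7 = 2187/16384
P(≥1 diamond) = 1 - 2187/16384 = 14197/16384

P = 14197/16384 ≈ 86.65%


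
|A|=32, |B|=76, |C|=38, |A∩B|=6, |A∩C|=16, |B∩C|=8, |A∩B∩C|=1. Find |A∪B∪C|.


|A∪B∪C| = 32+76+38-6-16-8+1 = 117

|A∪B∪C| = 117


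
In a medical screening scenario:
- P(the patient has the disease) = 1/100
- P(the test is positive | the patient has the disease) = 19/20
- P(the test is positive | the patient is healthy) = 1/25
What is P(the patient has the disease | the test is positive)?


Using Bayes' theorem:
P(A|B) = P(B|A)·P(A) / P(B)

P(the test is positive) = 19/20 × 1/100 + 1/25 × 99/100
= 19/2000 + 99/2500 = 491/10000

P(the patient has the disease|the test is positive) = (19/2000) / (491/10000) = 95/491

P(the patient has the disease|the test is positive) = 95/491 ≈ 19.35%


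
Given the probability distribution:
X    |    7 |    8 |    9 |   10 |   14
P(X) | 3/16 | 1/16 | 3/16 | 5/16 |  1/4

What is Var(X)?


E[X] = 81/8
E[X²] = 869/8
Var(X) = E[X²] - (E[X])² = 869/8 - 6561/64 = 391/64

Var(X) = 391/64 ≈ 6.1094


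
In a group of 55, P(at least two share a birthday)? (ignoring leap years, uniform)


P(all different) = Π(365-i)/365 for i=0..54
= 0.013738
P(match) = 1 - 0.013738 = 0.986262

P ≈ 0.9863 ≈ 98.63%


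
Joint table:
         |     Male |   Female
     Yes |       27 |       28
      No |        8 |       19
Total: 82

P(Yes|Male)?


P(Yes|Male) = 27/(27+8) = 27/35

P = 27/35 ≈ 77.14%


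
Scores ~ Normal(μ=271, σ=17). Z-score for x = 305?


z = (x - μ)/σ = (305 - 271)/17 = 2.0

z = 2.0


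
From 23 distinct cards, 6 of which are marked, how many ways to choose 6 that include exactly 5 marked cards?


Choose 5 of the 6 marked cards and 1 of the other 17 cards:
C(6,5)×C(17,1) = 6×17 = 102

102


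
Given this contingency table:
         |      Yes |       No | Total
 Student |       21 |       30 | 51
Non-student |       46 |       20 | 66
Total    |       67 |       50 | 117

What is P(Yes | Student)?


P(Yes | Student) = 21/(21+30) = 21/51 = 7/17

P(Yes|Student) = 7/17 ≈ 41.18%


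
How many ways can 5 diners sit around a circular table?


Circular arrangements of 5 distinct objects: fix one position to break rotational symmetry.
(n-1)! = 4! = 24

24


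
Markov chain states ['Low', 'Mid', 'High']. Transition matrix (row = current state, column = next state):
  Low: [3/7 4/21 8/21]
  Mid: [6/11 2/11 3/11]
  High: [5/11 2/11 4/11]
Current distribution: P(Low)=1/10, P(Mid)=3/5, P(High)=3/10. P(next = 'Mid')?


P(next=Mid) = Σᵢ P(now=i)×P(i→Mid)
= 1/10×4/21 + 3/5×2/11 + 3/10×2/11
= 2/105 + 6/55 + 3/55 = 211/1155

P = 211/1155 ≈ 0.1827


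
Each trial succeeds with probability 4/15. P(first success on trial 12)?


Geometric: P(X=12) = (1-p)^(k-1)×p = (11/15)^11×4/15 = 1141246682444/129746337890625

P(X=12) = 1141246682444/129746337890625 ≈ 0.88%


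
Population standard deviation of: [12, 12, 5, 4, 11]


Mean = 44/5
  (12-44/5)²=256/25
  (12-44/5)²=256/25
  (5-44/5)²=361/25
  (4-44/5)²=576/25
  (11-44/5)²=121/25
Σ(x-μ)² = 314/5
σ² = (314/5)/5 = 314/25

σ = √(314/25) ≈ 3.5440


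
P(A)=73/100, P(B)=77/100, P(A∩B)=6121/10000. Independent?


P(A)×P(B) = 5621/10000
P(A∩B) = 6121/10000
Not equal → NOT independent

No, not independent


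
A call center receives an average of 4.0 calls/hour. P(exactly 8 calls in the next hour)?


Poisson(λ=4.0): P(X=8) = e^(-λ)×λ^k/k!
= e^(-4.0) × 4.0^8 / 8!
≈ 0.01831563889 × 65536 / 40320 ≈ 0.029770

P(X=8) ≈ 0.029770 ≈ 2.98%


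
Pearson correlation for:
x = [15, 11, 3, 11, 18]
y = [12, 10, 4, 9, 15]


n=5, Σx=58, Σy=50, Σxy=671, Σx²=800, Σy²=566
r = (5×671 - 58×50)/√((5×800 - 58²)(5×566 - 50²))
= 455/√(636×330) = 455/√209880 ≈ 455/458.1266 ≈ 0.9932

r ≈ 0.9932


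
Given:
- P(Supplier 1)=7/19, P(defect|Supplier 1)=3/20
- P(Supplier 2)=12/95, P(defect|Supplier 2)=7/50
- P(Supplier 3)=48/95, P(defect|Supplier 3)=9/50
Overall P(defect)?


P(B) = Σ P(B|Aᵢ)×P(Aᵢ)
  3/20×7/19 = 21/380
  7/50×12/95 = 42/2375
  9/50×48/95 = 216/2375
Sum = 1557/9500

P(defect) = 1557/9500 ≈ 16.39%


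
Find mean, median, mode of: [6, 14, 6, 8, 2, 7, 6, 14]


Sorted: [2, 6, 6, 6, 7, 8, 14, 14]
Mean = 63/8
Median = 13/2
Freq: {6: 3, 14: 2, 8: 1, 2: 1, 7: 1}
Mode: [6]

Mean=63/8, Median=13/2, Mode=6


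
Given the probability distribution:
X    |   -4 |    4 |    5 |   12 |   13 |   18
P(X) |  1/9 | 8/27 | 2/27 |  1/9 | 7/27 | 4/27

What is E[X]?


E[X] = Σ x·P(X=x)
= (-4)×(1/9) + (4)×(8/27) + (5)×(2/27) + (12)×(1/9) + (13)×(7/27) + (18)×(4/27)
= 229/27

E[X] = 229/27


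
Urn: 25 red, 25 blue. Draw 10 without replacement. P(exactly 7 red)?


Hypergeometric: C(25,7)×C(25,3)/C(50,10)
= 480700×2300/10272278170 = 437000/4060189

P(X=7) = 437000/4060189 ≈ 10.76%


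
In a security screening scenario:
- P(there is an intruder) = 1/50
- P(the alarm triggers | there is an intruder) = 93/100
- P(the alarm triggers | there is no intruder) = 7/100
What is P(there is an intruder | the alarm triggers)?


Using Bayes' theorem:
P(A|B) = P(B|A)·P(A) / P(B)

P(the alarm triggers) = 93/100 × 1/50 + 7/100 × 49/50
= 93/5000 + 343/5000 = 109/1250

P(there is an intruder|the alarm triggers) = (93/5000) / (109/1250) = 93/436

P(there is an intruder|the alarm triggers) = 93/436 ≈ 21.33%


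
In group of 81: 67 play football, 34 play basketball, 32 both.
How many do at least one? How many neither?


|A∪B| = 67+34-32 = 69
Neither = 81-69 = 12

At least one: 69; Neither: 12


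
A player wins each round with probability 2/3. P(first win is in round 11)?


Geometric: P(X=11) = (1-p)^(k-1)×p = (1/3)^10×2/3 = 2/177147

P(X=11) = 2/177147 ≈ 0.00%


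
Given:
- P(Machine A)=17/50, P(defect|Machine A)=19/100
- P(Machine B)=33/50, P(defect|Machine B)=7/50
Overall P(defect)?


P(B) = Σ P(B|Aᵢ)×P(Aᵢ)
  19/100×17/50 = 323/5000
  7/50×33/50 = 231/2500
Sum = 157/1000

P(defect) = 157/1000 ≈ 15.70%


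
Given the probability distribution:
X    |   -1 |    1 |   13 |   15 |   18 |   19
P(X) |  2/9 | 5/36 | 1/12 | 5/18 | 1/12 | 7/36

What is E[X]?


E[X] = Σ x·P(X=x)
= (-1)×(2/9) + (1)×(5/36) + (13)×(1/12) + (15)×(5/18) + (18)×(1/12) + (19)×(7/36)
= 373/36

E[X] = 373/36


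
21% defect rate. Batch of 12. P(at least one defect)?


P(all good) = (79/100)^12 = 59091511031674153381441/1000000000000000000000000
P(≥1 defect) = 940908488968325846618559/1000000000000000000000000

P = 940908488968325846618559/1000000000000000000000000 ≈ 94.09%


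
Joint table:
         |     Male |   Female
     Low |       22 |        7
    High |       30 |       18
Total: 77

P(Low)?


P(Low) = (22+7)/77 = 29/77

P(Low) = 29/77 ≈ 37.66%


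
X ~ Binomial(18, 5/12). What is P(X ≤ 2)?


P(X ≤ 2) = Σ P(X=i) for i=0..2
P(X=0) = 1628413597910449/26623333280885243904
P(X=1) = 1163152569936035/1479074071160291328
P(X=2) = 14123995492080425/2958148142320582656
Sum = 18710139910685363/3327916660110655488

P(X ≤ 2) = 18710139910685363/3327916660110655488 ≈ 0.56%


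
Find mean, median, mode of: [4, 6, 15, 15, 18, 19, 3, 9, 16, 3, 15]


Sorted: [3, 3, 4, 6, 9, 15, 15, 15, 16, 18, 19]
Mean = 123/11
Median = 15
Freq: {4: 1, 6: 1, 15: 3, 18: 1, 19: 1, 3: 2, 9: 1, 16: 1}
Mode: [15]

Mean=123/11, Median=15, Mode=15


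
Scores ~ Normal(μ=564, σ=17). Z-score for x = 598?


z = (x - μ)/σ = (598 - 564)/17 = 2.0

z = 2.0


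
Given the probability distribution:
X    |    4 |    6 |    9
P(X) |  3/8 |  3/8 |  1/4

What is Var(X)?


E[X] = 6
E[X²] = 159/4
Var(X) = E[X²] - (E[X])² = 159/4 - 36 = 15/4

Var(X) = 15/4 ≈ 3.7500


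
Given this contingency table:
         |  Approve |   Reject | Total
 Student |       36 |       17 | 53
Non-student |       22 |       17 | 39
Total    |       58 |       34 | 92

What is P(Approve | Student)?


P(Approve | Student) = 36/(36+17) = 36/53

P(Approve|Student) = 36/53 ≈ 67.92%


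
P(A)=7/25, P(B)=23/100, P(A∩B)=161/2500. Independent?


P(A)×P(B) = 161/2500
P(A∩B) = 161/2500
Equal ✓ → Independent

Yes, independent


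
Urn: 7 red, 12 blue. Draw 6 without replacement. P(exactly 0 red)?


Hypergeometric: C(7,0)×C(12,6)/C(19,6)
= 1×924/27132 = 11/323

P(X=0) = 11/323 ≈ 3.41%


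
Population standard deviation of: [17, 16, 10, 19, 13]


Mean = 75/5 = 15
  (17-15)²=4
  (16-15)²=1
  (10-15)²=25
  (19-15)²=16
  (13-15)²=4
Σ(x-μ)² = 50
σ² = 50/5 = 10

σ = √(10) ≈ 3.1623


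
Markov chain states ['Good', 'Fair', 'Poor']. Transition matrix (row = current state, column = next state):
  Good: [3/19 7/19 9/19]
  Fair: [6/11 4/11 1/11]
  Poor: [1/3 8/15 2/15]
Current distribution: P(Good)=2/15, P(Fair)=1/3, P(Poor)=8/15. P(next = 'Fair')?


P(next=Fair) = Σᵢ P(now=i)×P(i→Fair)
= 2/15×7/19 + 1/3×4/11 + 8/15×8/15
= 14/285 + 4/33 + 64/225 = 21386/47025

P = 21386/47025 ≈ 0.4548


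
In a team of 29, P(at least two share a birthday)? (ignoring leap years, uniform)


P(all different) = Π(365-i)/365 for i=0..28
= 0.319031
P(match) = 1 - 0.319031 = 0.680969

P ≈ 0.6810 ≈ 68.10%


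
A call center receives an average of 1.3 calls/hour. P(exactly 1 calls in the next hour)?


Poisson(λ=1.3): P(X=1) = e^(-λ)×λ^k/k!
= e^(-1.3) × 1.3^1 / 1!
≈ 0.272531793 × 1.3 / 1 ≈ 0.354291

P(X=1) ≈ 0.354291 ≈ 35.43%


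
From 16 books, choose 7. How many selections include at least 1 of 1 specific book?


Complement: C(16,7) - C(15,7) = 11440 - 6435 = 5005

5005


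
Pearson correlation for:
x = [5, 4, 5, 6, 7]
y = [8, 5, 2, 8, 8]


n=5, Σx=27, Σy=31, Σxy=174, Σx²=151, Σy²=221
r = (5×174 - 27×31)/√((5×151 - 27²)(5×221 - 31²))
= 33/√(26×144) = 33/√3744 ≈ 33/61.1882 ≈ 0.5393

r ≈ 0.5393


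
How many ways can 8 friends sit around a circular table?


Circular arrangements of 8 distinct objects: fix one position to break rotational symmetry.
(n-1)! = 7! = 5040

5040


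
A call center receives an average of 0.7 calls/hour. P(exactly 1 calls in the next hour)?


Poisson(λ=0.7): P(X=1) = e^(-λ)×λ^k/k!
= e^(-0.7) × 0.7^1 / 1!
≈ 0.4965853038 × 0.7 / 1 ≈ 0.347610

P(X=1) ≈ 0.347610 ≈ 34.76%


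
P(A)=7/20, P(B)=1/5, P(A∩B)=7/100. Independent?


P(A)×P(B) = 7/100
P(A∩B) = 7/100
Equal ✓ → Independent

Yes, independent


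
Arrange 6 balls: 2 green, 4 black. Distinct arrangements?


6!/(2!×4!) = 15

15


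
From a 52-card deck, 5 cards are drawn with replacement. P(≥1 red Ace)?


P(not a red Ace) = 50/52 = 25/26
P(none in 5 draws) = (25/26)^5 = 9765625/11881376
P(≥1 red Ace) = 1 - 9765625/11881376 = 2115751/11881376

P = 2115751/11881376 ≈ 17.81%


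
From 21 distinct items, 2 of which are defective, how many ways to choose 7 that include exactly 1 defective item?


Choose 1 of the 2 defective items and 6 of the other 19 items:
C(2,1)×C(19,6) = 2×27132 = 54264

54264


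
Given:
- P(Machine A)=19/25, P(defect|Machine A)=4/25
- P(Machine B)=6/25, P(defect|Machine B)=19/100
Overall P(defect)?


P(B) = Σ P(B|Aᵢ)×P(Aᵢ)
  4/25×19/25 = 76/625
  19/100×6/25 = 57/1250
Sum = 209/1250

P(defect) = 209/1250 ≈ 16.72%


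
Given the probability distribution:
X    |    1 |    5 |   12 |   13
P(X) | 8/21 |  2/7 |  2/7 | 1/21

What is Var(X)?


E[X] = 41/7
E[X²] = 397/7
Var(X) = E[X²] - (E[X])² = 397/7 - 1681/49 = 1098/49

Var(X) = 1098/49 ≈ 22.4082


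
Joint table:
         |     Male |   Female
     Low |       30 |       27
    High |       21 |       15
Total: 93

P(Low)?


P(Low) = (30+27)/93 = 57/93 = 19/31

P(Low) = 19/31 ≈ 61.29%


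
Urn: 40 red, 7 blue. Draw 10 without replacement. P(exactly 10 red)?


Hypergeometric: C(40,10)×C(7,0)/C(47,10)
= 847660528×1/5178066751 = 311984/1905803

P(X=10) = 311984/1905803 ≈ 16.37%


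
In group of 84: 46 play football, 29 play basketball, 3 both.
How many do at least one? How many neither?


|A∪B| = 46+29-3 = 72
Neither = 84-72 = 12

At least one: 72; Neither: 12


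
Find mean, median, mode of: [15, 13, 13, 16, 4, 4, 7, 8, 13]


Sorted: [4, 4, 7, 8, 13, 13, 13, 15, 16]
Mean = 93/9 = 31/3
Median = 13
Freq: {15: 1, 13: 3, 16: 1, 4: 2, 7: 1, 8: 1}
Mode: [13]

Mean=31/3, Median=13, Mode=13


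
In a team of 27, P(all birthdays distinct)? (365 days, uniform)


P(all different) = Π(365-i)/365 for i=0..26
= (365/365)×(364/365)×...×(339/365)
= 0.373141

P ≈ 0.3731 ≈ 37.31%


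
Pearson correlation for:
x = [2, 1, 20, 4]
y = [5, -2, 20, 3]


n=4, Σx=27, Σy=26, Σxy=420, Σx²=421, Σy²=438
r = (4×420 - 27×26)/√((4×421 - 27²)(4×438 - 26²))
= 978/√(955×1076) = 978/√1027580 ≈ 978/1013.6962 ≈ 0.9648

r ≈ 0.9648


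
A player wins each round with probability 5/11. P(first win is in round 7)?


Geometric: P(X=7) = (1-p)^(k-1)×p = (6/11)^6×5/11 = 233280/19487171

P(X=7) = 233280/19487171 ≈ 1.20%


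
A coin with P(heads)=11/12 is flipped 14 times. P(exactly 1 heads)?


Binomial: P(X=1) = C(14,1)×p^1×(1-p)^13
= 14 × 11/12 × 1/106993205379072 = 77/641959232274432

P(X=1) = 77/641959232274432 ≈ 0.00%


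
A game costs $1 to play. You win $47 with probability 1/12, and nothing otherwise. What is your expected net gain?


E[gain] = (47-1)×1/12 + (-1)×11/12
= 23/6 - 11/12 = 35/12

Expected net gain = $35/12 ≈ $2.92


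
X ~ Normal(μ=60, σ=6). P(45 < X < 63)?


z₁=(45-60)/6=-2.5, z₂=(63-60)/6=0.5
P = Φ(0.5) - Φ(-2.5) = 0.691462 - 0.006210 = 0.685252 ≈ 0.6853

P(45 < X < 63) ≈ 0.6853


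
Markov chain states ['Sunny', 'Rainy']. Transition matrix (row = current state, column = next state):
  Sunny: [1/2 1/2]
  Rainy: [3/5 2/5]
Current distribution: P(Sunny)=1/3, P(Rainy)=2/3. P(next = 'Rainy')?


P(next=Rainy) = Σᵢ P(now=i)×P(i→Rainy)
= 1/3×1/2 + 2/3×2/5
= 1/6 + 4/15 = 13/30

P = 13/30 ≈ 0.4333


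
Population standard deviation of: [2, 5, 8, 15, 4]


Mean = 34/5
  (2-34/5)²=576/25
  (5-34/5)²=81/25
  (8-34/5)²=36/25
  (15-34/5)²=1681/25
  (4-34/5)²=196/25
Σ(x-μ)² = 514/5
σ² = (514/5)/5 = 514/25

σ = √(514/25) ≈ 4.5343


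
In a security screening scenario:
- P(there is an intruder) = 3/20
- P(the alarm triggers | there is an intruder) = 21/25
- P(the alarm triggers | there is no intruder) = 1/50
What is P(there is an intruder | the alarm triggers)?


Using Bayes' theorem:
P(A|B) = P(B|A)·P(A) / P(B)

P(the alarm triggers) = 21/25 × 3/20 + 1/50 × 17/20
= 63/500 + 17/1000 = 143/1000

P(there is an intruder|the alarm triggers) = (63/500) / (143/1000) = 126/143

P(there is an intruder|the alarm triggers) = 126/143 ≈ 88.11%


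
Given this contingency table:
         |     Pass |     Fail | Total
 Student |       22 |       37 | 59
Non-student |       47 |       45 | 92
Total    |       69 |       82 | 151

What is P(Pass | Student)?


P(Pass | Student) = 22/(22+37) = 22/59

P(Pass|Student) = 22/59 ≈ 37.29%


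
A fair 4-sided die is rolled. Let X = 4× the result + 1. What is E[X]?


E[die] = (1+4)/2 = 5/2
E[X] = 4×5/2 + 1 = 11

E[X] = 11


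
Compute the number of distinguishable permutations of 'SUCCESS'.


Letters: 7, freq: {'S': 3, 'U': 1, 'C': 2, 'E': 1}
7!/(3!×1!×2!×1!) = 5040/12 = 420

420


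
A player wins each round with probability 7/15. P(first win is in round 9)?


Geometric: P(X=9) = (1-p)^(k-1)×p = (8/15)^8×7/15 = 117440512/38443359375

P(X=9) = 117440512/38443359375 ≈ 0.31%


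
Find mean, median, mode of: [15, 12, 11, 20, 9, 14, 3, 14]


Sorted: [3, 9, 11, 12, 14, 14, 15, 20]
Mean = 98/8 = 49/4
Median = 13
Freq: {15: 1, 12: 1, 11: 1, 20: 1, 9: 1, 14: 2, 3: 1}
Mode: [14]

Mean=49/4, Median=13, Mode=14


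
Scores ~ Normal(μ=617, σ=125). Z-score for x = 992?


z = (x - μ)/σ = (992 - 617)/125 = 3.0

z = 3.0


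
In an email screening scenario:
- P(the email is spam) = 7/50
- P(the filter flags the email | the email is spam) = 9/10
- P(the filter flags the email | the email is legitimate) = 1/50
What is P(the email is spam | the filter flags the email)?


Using Bayes' theorem:
P(A|B) = P(B|A)·P(A) / P(B)

P(the filter flags the email) = 9/10 × 7/50 + 1/50 × 43/50
= 63/500 + 43/2500 = 179/1250

P(the email is spam|the filter flags the email) = (63/500) / (179/1250) = 315/358

P(the email is spam|the filter flags the email) = 315/358 ≈ 87.99%


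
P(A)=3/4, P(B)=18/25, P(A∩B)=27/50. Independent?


P(A)×P(B) = 27/50
P(A∩B) = 27/50
Equal ✓ → Independent

Yes, independent


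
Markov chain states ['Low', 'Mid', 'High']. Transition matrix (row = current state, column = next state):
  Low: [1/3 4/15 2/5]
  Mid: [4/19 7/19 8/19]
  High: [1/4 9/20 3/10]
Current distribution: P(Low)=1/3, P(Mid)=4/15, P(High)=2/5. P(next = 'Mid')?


P(next=Mid) = Σᵢ P(now=i)×P(i→Mid)
= 1/3×4/15 + 4/15×7/19 + 2/5×9/20
= 4/45 + 28/285 + 9/50 = 3139/8550

P = 3139/8550 ≈ 0.3671


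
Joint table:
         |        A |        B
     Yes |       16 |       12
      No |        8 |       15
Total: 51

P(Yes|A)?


P(Yes|A) = 16/(16+8) = 16/24 = 2/3

P = 2/3 ≈ 66.67%


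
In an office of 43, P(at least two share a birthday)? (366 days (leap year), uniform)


P(all different) = Π(366-i)/366 for i=0..42
= 0.076637
P(match) = 1 - 0.076637 = 0.923363

P ≈ 0.9234 ≈ 92.34%


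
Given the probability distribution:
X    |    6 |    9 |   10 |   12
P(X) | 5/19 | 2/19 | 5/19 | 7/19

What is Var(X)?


E[X] = 182/19
E[X²] = 1850/19
Var(X) = E[X²] - (E[X])² = 1850/19 - 33124/361 = 2026/361

Var(X) = 2026/361 ≈ 5.6122


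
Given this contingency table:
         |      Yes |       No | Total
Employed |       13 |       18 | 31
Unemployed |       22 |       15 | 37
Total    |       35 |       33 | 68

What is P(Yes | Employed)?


P(Yes | Employed) = 13/(13+18) = 13/31

P(Yes|Employed) = 13/31 ≈ 41.94%


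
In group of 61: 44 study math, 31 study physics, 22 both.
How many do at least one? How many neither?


|A∪B| = 44+31-22 = 53
Neither = 61-53 = 8

At least one: 53; Neither: 8


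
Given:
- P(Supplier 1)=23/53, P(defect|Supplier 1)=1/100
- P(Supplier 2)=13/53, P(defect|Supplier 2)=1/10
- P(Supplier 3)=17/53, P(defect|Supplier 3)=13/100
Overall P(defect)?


P(B) = Σ P(B|Aᵢ)×P(Aᵢ)
  1/100×23/53 = 23/5300
  1/10×13/53 = 13/530
  13/100×17/53 = 221/5300
Sum = 187/2650

P(defect) = 187/2650 ≈ 7.06%


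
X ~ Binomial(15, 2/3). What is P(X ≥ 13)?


P(X ≥ 13) = Σ P(X=i) for i=13..15
P(X=13) = 286720/4782969
P(X=14) = 81920/4782969
P(X=15) = 32768/14348907
Sum = 1138688/14348907

P(X ≥ 13) = 1138688/14348907 ≈ 7.94%


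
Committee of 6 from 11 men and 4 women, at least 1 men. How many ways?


Count by #men:
  2M,4W: C(11,2)×C(4,4)=55
  3M,3W: C(11,3)×C(4,3)=660
  4M,2W: C(11,4)×C(4,2)=1980
  5M,1W: C(11,5)×C(4,1)=1848
  6M,0W: C(11,6)×C(4,0)=462
Total = 5005

5005


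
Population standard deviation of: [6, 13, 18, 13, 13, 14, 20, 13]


Mean = 110/8 = 55/4
  (6-55/4)²=961/16
  (13-55/4)²=9/16
  (18-55/4)²=289/16
  (13-55/4)²=9/16
  (13-55/4)²=9/16
  (14-55/4)²=1/16
  (20-55/4)²=625/16
  (13-55/4)²=9/16
Σ(x-μ)² = 239/2
σ² = (239/2)/8 = 239/16

σ = √(239/16) ≈ 3.8649


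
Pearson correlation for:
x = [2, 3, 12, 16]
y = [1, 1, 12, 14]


n=4, Σx=33, Σy=28, Σxy=373, Σx²=413, Σy²=342
r = (4×373 - 33×28)/√((4×413 - 33²)(4×342 - 28²))
= 568/√(563×584) = 568/√328792 ≈ 568/573.4039 ≈ 0.9906

r ≈ 0.9906


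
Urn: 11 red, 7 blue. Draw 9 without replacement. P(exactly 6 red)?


Hypergeometric: C(11,6)×C(7,3)/C(18,9)
= 462×35/48620 = 147/442

P(X=6) = 147/442 ≈ 33.26%


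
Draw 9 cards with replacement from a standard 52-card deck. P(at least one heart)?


P(not a heart) = 39/52 = 3/4
P(none in 9 draws) = (3/4)^9 = 19683/262144
P(≥1 heart) = 1 - 19683/262144 = 242461/262144

P = 242461/262144 ≈ 92.49%


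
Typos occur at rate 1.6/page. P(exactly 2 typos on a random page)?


Poisson(λ=1.6): P(X=2) = e^(-λ)×λ^k/k!
= e^(-1.6) × 1.6^2 / 2!
≈ 0.201896518 × 2.56 / 2 ≈ 0.258428

P(X=2) ≈ 0.258428 ≈ 25.84%


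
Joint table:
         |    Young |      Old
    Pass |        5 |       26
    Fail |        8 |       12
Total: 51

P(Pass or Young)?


P(Pass∨Young) = P(Pass) + P(Young) - P(Pass∧Young)
= (31 + 13 - 5)/51 = 39/51 = 13/17

P = 13/17 ≈ 76.47%


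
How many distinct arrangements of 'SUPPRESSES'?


Letters: 10, freq: {'S': 4, 'U': 1, 'P': 2, 'R': 1, 'E': 2}
10!/(4!×1!×2!×1!×2!) = 3628800/96 = 37800

37800


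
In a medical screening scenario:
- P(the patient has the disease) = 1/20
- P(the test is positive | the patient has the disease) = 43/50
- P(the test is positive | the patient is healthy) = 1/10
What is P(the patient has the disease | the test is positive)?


Using Bayes' theorem:
P(A|B) = P(B|A)·P(A) / P(B)

P(the test is positive) = 43/50 × 1/20 + 1/10 × 19/20
= 43/1000 + 19/200 = 69/500

P(the patient has the disease|the test is positive) = (43/1000) / (69/500) = 43/138

P(the patient has the disease|the test is positive) = 43/138 ≈ 31.16%


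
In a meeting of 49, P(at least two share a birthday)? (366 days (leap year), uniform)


P(all different) = Π(366-i)/366 for i=0..48
= 0.034553
P(match) = 1 - 0.034553 = 0.965447

P ≈ 0.9654 ≈ 96.54%


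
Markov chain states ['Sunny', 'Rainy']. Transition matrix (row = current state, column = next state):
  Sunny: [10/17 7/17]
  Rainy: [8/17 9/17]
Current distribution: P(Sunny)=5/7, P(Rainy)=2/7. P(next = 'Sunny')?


P(next=Sunny) = Σᵢ P(now=i)×P(i→Sunny)
= 5/7×10/17 + 2/7×8/17
= 50/119 + 16/119 = 66/119

P = 66/119 ≈ 0.5546


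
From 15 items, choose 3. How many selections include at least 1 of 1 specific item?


Complement: C(15,3) - C(14,3) = 455 - 364 = 91

91


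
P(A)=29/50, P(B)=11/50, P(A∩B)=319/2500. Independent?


P(A)×P(B) = 319/2500
P(A∩B) = 319/2500
Equal ✓ → Independent

Yes, independent


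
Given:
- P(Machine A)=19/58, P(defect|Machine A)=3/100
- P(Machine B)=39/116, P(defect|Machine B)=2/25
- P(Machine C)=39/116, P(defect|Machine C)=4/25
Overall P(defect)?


P(B) = Σ P(B|Aᵢ)×P(Aᵢ)
  3/100×19/58 = 57/5800
  2/25×39/116 = 39/1450
  4/25×39/116 = 39/725
Sum = 21/232

P(defect) = 21/232 ≈ 9.05%


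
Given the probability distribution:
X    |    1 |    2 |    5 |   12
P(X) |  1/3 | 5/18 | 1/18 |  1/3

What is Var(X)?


E[X] = 31/6
E[X²] = 305/6
Var(X) = E[X²] - (E[X])² = 305/6 - 961/36 = 869/36

Var(X) = 869/36 ≈ 24.1389


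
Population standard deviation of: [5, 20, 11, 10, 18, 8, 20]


Mean = 92/7
  (5-92/7)²=3249/49
  (20-92/7)²=2304/49
  (11-92/7)²=225/49
  (10-92/7)²=484/49
  (18-92/7)²=1156/49
  (8-92/7)²=1296/49
  (20-92/7)²=2304/49
Σ(x-μ)² = 1574/7
σ² = (1574/7)/7 = 1574/49

σ = √(1574/49) ≈ 5.6677


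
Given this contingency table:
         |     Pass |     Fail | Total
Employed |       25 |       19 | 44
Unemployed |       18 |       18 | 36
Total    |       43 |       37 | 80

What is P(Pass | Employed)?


P(Pass | Employed) = 25/(25+19) = 25/44

P(Pass|Employed) = 25/44 ≈ 56.82%


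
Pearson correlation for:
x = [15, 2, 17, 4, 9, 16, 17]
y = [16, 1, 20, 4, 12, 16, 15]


n=7, Σx=80, Σy=84, Σxy=1217, Σx²=1160, Σy²=1298
r = (7×1217 - 80×84)/√((7×1160 - 80²)(7×1298 - 84²))
= 1799/√(1720×2030) = 1799/√3491600 ≈ 1799/1868.5824 ≈ 0.9628

r ≈ 0.9628


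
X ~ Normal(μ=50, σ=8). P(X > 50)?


z = (50-50)/8 = 0.0
P(X > 50) = 1 - P(Z ≤ 0.0) = 1 - 0.5000 = 0.5000

P(X > 50) ≈ 0.5000


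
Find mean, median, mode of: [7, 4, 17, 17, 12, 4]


Sorted: [4, 4, 7, 12, 17, 17]
Mean = 61/6
Median = 19/2
Freq: {7: 1, 4: 2, 17: 2, 12: 1}
Mode: [4, 17]

Mean=61/6, Median=19/2, Mode=[4, 17]


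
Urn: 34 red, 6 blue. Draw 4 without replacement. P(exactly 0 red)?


Hypergeometric: C(34,0)×C(6,4)/C(40,4)
= 1×15/91390 = 3/18278

P(X=0) = 3/18278 ≈ 0.02%


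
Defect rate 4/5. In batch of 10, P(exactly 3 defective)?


Binomial: P(X=3) = C(10,3)×p^3×(1-p)^7
= 120 × 64/125 × 1/78125 = 1536/1953125

P(X=3) = 1536/1953125 ≈ 0.08%


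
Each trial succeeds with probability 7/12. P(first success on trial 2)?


Geometric: P(X=2) = (1-p)^(k-1)×p = (5/12)^1×7/12 = 35/144

P(X=2) = 35/144 ≈ 24.31%


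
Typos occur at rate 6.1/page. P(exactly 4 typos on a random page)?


Poisson(λ=6.1): P(X=4) = e^(-λ)×λ^k/k!
= e^(-6.1) × 6.1^4 / 4!
≈ 0.002242867719 × 1384.5841 / 24 ≈ 0.129393

P(X=4) ≈ 0.129393 ≈ 12.94%


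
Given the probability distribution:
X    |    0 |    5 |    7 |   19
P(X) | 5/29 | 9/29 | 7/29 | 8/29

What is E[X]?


E[X] = Σ x·P(X=x)
= (0)×(5/29) + (5)×(9/29) + (7)×(7/29) + (19)×(8/29)
= 246/29

E[X] = 246/29


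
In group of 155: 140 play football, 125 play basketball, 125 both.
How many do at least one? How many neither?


|A∪B| = 140+125-125 = 140
Neither = 155-140 = 15

At least one: 140; Neither: 15


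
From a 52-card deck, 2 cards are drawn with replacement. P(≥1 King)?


P(not a King) = 48/52 = 12/13
P(none in 2 draws) = (12/13)^2 = 144/169
P(≥1 King) = 1 - 144/169 = 25/169

P = 25/169 ≈ 14.79%


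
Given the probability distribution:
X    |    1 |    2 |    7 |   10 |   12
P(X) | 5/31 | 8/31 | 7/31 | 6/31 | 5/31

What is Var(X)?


E[X] = 190/31
E[X²] = 1700/31
Var(X) = E[X²] - (E[X])² = 1700/31 - 36100/961 = 16600/961

Var(X) = 16600/961 ≈ 17.2737
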